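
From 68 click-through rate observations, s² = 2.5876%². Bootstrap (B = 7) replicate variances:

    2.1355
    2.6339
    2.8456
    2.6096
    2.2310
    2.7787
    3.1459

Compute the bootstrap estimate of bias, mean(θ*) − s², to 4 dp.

mean(θ*) = (2.1355 + 2.6339 + 2.8456 + 2.6096 + 2.2310 + 2.7787 + 3.1459) / 7 = 2.62574
bias = 2.62574 − 2.5876

bias = +0.0381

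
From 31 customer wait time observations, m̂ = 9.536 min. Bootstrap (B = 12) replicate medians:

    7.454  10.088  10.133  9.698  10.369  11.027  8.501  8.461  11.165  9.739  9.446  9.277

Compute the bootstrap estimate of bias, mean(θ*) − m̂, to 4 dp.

bias = +0.0772

mean(θ*) = (7.454 + 10.088 + 10.133 + 9.698 + 10.369 + 11.027 + 8.501 + 8.461 + 11.165 + 9.739 + 9.446 + 9.277) / 12 = 9.61317
bias = 9.61317 − 9.536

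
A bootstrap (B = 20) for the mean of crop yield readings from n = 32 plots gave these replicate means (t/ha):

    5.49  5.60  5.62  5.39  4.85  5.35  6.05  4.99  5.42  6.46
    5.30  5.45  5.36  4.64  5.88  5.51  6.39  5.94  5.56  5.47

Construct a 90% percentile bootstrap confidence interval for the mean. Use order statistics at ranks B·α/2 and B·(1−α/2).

Sorted replicates: 4.64, 4.85, 4.99, 5.30, 5.35, 5.36, 5.39, 5.42, 5.45, 5.47, 5.49, 5.51, 5.56, 5.60, 5.62, 5.88, 5.94, 6.05, 6.39, 6.46
α = 0.10; lower rank = 20 × 0.050 = 1; upper rank = 20 × 0.950 = 19.
The 1st smallest replicate is 4.64; the 19th is 6.39.

(4.64, 6.39)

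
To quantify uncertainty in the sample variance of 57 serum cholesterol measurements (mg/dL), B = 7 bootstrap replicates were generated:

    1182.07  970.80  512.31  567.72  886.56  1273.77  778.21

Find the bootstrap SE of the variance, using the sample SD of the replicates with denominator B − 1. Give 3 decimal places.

SE* = 287.995

Bootstrap SE is the standard deviation of the 7 replicate variances.
Mean of replicates: (1182.07 + 970.80 + 512.31 + 567.72 + 886.56 + 1273.77 + 778.21) / 7 = 6171.4400 / 7 = 881.6343
Sum of squared deviations: (+300.4357)² + (+89.1657)² + (−369.3243)² + (−313.9143)² + (+4.9257)² + (+392.1357)² + (−103.4243)² = 497646.0138
Variance = 497646.0138 / 6 = 82941.0023
SE* = √82941.0023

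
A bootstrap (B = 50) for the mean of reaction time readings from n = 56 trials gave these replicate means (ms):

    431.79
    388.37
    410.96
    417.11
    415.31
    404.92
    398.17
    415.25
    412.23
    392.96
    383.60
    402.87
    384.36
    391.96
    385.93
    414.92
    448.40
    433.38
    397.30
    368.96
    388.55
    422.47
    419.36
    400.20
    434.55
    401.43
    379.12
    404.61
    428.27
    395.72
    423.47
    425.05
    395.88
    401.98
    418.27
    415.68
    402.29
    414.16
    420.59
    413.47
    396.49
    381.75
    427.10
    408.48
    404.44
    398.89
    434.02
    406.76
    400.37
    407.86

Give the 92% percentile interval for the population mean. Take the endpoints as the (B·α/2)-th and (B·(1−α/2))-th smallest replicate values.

Sorted replicates: 368.96, 379.12, 381.75, 383.60, 384.36, 385.93, 388.37, 388.55, 391.96, 392.96, 395.72, 395.88, 396.49, 397.30, 398.17, 398.89, 400.20, 400.37, 401.43, 401.98, 402.29, 402.87, 404.44, 404.61, 404.92, 406.76, 407.86, 408.48, 410.96, 412.23, 413.47, 414.16, 414.92, 415.25, 415.31, 415.68, 417.11, 418.27, 419.36, 420.59, 422.47, 423.47, 425.05, 427.10, 428.27, 431.79, 433.38, 434.02, 434.55, 448.40
α = 0.08; lower rank = 50 × 0.040 = 2; upper rank = 50 × 0.960 = 48.
The 2nd smallest replicate is 379.12; the 48th is 434.02.

(379.12, 434.02)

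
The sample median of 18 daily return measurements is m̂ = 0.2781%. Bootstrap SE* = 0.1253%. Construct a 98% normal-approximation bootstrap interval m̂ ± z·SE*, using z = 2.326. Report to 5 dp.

Margin = 2.326 × 0.1253 = 0.291448
Interval: 0.2781 ± 0.291448

(-0.01335, 0.56955)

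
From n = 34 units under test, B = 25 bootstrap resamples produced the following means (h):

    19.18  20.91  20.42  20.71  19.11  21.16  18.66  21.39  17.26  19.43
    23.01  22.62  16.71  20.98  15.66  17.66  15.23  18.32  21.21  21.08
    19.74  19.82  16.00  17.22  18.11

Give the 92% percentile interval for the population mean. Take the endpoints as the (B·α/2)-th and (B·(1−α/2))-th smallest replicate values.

Sorted replicates: 15.23, 15.66, 16.00, 16.71, 17.22, 17.26, 17.66, 18.11, 18.32, 18.66, 19.11, 19.18, 19.43, 19.74, 19.82, 20.42, 20.71, 20.91, 20.98, 21.08, 21.16, 21.21, 21.39, 22.62, 23.01
α = 0.08; lower rank = 25 × 0.040 = 1; upper rank = 25 × 0.960 = 24.
The 1st smallest replicate is 15.23; the 24th is 22.62.

(15.23, 22.62)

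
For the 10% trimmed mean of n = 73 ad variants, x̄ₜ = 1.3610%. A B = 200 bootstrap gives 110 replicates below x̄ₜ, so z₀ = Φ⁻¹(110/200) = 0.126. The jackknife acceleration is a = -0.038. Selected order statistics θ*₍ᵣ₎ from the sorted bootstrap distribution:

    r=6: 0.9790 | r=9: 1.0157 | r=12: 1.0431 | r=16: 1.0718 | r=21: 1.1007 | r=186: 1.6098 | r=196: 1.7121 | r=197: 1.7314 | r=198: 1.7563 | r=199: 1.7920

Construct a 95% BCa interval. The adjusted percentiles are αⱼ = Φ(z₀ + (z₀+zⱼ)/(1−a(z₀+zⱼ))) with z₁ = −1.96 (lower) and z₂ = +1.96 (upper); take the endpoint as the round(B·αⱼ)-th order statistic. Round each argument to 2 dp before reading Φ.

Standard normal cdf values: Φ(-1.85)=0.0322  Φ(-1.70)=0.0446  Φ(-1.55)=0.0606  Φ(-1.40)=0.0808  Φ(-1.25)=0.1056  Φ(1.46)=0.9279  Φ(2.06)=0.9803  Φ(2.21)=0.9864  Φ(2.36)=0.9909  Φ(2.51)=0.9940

(0.9790, 1.7121)

Lower: z₀ + z₁ = 0.126 + (-1.960) = -1.834; 1 − a(z₀+z₁) = 1 − (-0.038)(-1.834) = 0.9303; argument = 0.126 + (-1.834)/0.9303 = -1.8454 → -1.85.
α₁ = Φ(-1.85) = 0.0322; rank = round(200 × 0.0322) = 6; θ*₍6₎ = 0.9790.
Upper: z₀ + z₂ = 2.086; 1 − a(z₀+z₂) = 1.0793; argument = 2.0588 → 2.06; α₂ = 0.9803; rank = 196; θ*₍196₎ = 1.7121.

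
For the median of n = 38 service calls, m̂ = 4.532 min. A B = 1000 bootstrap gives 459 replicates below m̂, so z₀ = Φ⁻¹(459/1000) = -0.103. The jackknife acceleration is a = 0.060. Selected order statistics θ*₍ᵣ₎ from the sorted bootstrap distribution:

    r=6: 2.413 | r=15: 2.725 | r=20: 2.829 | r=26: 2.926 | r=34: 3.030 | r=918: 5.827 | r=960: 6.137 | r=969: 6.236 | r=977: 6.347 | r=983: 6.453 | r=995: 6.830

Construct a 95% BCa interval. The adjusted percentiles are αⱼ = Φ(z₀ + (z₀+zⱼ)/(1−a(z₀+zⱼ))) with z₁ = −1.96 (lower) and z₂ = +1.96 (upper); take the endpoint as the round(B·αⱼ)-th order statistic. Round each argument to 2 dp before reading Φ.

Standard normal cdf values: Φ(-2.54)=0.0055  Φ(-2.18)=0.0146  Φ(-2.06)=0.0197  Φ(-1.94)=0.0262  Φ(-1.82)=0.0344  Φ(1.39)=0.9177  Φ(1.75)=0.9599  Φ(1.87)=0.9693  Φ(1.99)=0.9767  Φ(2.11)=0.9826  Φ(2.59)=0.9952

Lower: z₀ + z₁ = -0.103 + (-1.960) = -2.063; 1 − a(z₀+z₁) = 1 − (0.060)(-2.063) = 1.1238; argument = -0.103 + (-2.063)/1.1238 = -1.9388 → -1.94.
α₁ = Φ(-1.94) = 0.0262; rank = round(1000 × 0.0262) = 26; θ*₍26₎ = 2.926.
Upper: z₀ + z₂ = 1.857; 1 − a(z₀+z₂) = 0.8886; argument = 1.9869 → 1.99; α₂ = 0.9767; rank = 977; θ*₍977₎ = 6.347.

(2.926, 6.347)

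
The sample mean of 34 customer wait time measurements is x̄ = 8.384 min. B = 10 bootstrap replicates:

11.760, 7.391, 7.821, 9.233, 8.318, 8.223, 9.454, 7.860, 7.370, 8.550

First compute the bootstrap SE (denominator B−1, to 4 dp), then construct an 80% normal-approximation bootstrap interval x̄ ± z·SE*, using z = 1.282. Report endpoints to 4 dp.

(6.7033, 10.0647)

Mean of replicates = 8.5980; sum of squared deviations = 15.4687; SE* = √(15.4687/9) = 1.3110
Margin = 1.282 × 1.3110 = 1.68070
Interval: 8.384 ± 1.68070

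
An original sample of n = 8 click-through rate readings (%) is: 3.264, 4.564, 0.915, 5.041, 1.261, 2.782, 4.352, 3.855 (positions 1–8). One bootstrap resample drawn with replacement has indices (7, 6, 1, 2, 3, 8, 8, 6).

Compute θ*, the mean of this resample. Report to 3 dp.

θ* = 3.296

Resample values: 4.352, 2.782, 3.264, 4.564, 0.915, 3.855, 3.855, 2.782.
Mean = (4.352 + 2.782 + 3.264 + 4.564 + 0.915 + 3.855 + 3.855 + 2.782) / 8 = 26.3690 / 8 = 3.296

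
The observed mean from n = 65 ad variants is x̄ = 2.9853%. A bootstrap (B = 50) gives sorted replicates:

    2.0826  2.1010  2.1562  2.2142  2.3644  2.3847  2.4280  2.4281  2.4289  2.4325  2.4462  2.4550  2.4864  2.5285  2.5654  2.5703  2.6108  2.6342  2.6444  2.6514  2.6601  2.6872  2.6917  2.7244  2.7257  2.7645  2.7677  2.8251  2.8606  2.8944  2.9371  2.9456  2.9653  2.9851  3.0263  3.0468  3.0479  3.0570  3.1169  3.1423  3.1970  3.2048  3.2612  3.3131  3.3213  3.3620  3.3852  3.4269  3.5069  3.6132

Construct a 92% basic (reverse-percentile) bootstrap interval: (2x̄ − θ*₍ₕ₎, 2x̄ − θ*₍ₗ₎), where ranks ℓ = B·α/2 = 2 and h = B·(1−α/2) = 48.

Percentile endpoints at ranks 2 and 48: θ*₍2₎ = 2.1010, θ*₍48₎ = 3.4269.
Basic interval reflects these around x̄:
  lower = 2 × 2.9853 − 3.4269 = 2.5437
  upper = 2 × 2.9853 − 2.1010 = 3.8696

(2.5437, 3.8696)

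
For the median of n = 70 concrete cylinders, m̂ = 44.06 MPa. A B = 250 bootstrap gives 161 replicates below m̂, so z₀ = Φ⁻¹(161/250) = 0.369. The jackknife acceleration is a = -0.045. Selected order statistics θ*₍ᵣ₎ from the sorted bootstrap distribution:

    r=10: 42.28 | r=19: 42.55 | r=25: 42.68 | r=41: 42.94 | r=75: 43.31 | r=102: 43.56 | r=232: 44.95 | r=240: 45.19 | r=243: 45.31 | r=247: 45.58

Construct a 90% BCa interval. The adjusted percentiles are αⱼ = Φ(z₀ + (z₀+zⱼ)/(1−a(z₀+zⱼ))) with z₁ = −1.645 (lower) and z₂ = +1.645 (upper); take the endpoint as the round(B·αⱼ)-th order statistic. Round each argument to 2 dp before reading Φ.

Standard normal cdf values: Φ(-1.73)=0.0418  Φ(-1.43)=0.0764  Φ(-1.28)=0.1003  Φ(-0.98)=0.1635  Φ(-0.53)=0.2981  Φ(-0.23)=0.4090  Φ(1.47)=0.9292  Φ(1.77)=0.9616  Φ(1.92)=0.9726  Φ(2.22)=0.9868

Lower: z₀ + z₁ = 0.369 + (-1.645) = -1.276; 1 − a(z₀+z₁) = 1 − (-0.045)(-1.276) = 0.9426; argument = 0.369 + (-1.276)/0.9426 = -0.9847 → -0.98.
α₁ = Φ(-0.98) = 0.1635; rank = round(250 × 0.1635) = 41; θ*₍41₎ = 42.94.
Upper: z₀ + z₂ = 2.014; 1 − a(z₀+z₂) = 1.0906; argument = 2.2156 → 2.22; α₂ = 0.9868; rank = 247; θ*₍247₎ = 45.58.

(42.94, 45.58)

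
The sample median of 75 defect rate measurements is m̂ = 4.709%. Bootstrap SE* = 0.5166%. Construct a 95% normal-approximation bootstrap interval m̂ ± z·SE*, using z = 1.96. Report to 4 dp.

(3.6965, 5.7215)

Margin = 1.96 × 0.5166 = 1.01254
Interval: 4.709 ± 1.01254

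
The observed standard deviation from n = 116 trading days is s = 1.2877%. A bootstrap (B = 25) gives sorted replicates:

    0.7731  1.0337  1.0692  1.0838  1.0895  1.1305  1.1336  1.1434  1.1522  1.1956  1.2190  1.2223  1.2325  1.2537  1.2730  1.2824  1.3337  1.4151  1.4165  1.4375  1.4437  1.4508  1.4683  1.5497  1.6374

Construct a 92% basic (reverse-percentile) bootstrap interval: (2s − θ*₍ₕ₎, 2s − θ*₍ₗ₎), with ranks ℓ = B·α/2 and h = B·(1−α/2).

(1.0257, 1.8023)

Percentile endpoints at ranks 1 and 24: θ*₍1₎ = 0.7731, θ*₍24₎ = 1.5497.
Basic interval reflects these around s:
  lower = 2 × 1.2877 − 1.5497 = 1.0257
  upper = 2 × 1.2877 − 0.7731 = 1.8023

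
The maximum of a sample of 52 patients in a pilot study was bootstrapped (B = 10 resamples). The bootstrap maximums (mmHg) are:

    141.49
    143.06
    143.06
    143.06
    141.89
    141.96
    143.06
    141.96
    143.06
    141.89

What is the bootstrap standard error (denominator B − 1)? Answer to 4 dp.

Bootstrap SE is the standard deviation of the 10 replicate maximums.
Mean of replicates: (141.49 + 143.06 + 143.06 + 143.06 + 141.89 + 141.96 + 143.06 + 141.96 + 143.06 + 141.89) / 10 = 1424.49000 / 10 = 142.44900
Sum of squared deviations: (−0.95900)² + (+0.61100)² + (+0.61100)² + (+0.61100)² + (−0.55900)² + (−0.48900)² + (+0.61100)² + (−0.48900)² + (+0.61100)² + (−0.55900)² = 3.88949
Variance = 3.88949 / 9 = 0.43217
SE* = √0.43217

SE* = 0.6574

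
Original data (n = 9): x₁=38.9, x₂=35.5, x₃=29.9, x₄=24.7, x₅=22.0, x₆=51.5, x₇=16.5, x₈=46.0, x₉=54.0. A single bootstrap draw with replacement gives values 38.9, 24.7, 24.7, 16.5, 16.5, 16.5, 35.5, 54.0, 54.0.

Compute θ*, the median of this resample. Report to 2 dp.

θ* = 24.70

Sorted: 16.5, 16.5, 16.5, 24.7, 24.7, 35.5, 38.9, 54.0, 54.0
Median = middle value = 24.70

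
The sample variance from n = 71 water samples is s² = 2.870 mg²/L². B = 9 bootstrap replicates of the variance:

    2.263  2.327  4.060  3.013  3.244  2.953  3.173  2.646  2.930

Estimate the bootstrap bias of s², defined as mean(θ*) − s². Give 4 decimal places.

mean(θ*) = (2.263 + 2.327 + 4.060 + 3.013 + 3.244 + 2.953 + 3.173 + 2.646 + 2.930) / 9 = 2.95656
bias = 2.95656 − 2.870

bias = +0.0866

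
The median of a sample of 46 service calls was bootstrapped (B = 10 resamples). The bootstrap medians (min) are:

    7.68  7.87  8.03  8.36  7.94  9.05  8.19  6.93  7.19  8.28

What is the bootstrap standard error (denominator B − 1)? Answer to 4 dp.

SE* = 0.6008

Bootstrap SE is the standard deviation of the 10 replicate medians.
Mean of replicates: (7.68 + 7.87 + 8.03 + 8.36 + 7.94 + 9.05 + 8.19 + 6.93 + 7.19 + 8.28) / 10 = 79.52000 / 10 = 7.95200
Sum of squared deviations: (−0.27200)² + (−0.08200)² + (+0.07800)² + (+0.40800)² + (−0.01200)² + (+1.09800)² + (+0.23800)² + (−1.02200)² + (−0.76200)² + (+0.32800)² = 3.24836
Variance = 3.24836 / 9 = 0.36093
SE* = √0.36093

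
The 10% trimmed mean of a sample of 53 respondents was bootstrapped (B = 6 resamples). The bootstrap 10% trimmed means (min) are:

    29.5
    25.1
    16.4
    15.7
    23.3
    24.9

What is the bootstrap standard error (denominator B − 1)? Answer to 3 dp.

SE* = 5.396

Bootstrap SE is the standard deviation of the 6 replicate 10% trimmed means.
Mean of replicates: (29.5 + 25.1 + 16.4 + 15.7 + 23.3 + 24.9) / 6 = 134.9000 / 6 = 22.4833
Sum of squared deviations: (+7.0167)² + (+2.6167)² + (−6.0833)² + (−6.7833)² + (+0.8167)² + (+2.4167)² = 145.6083
Variance = 145.6083 / 5 = 29.1217
SE* = √29.1217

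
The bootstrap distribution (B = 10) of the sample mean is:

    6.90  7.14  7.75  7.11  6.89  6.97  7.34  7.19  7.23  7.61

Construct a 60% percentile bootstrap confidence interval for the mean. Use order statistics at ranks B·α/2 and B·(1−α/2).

(6.90, 7.34)

Sorted replicates: 6.89, 6.90, 6.97, 7.11, 7.14, 7.19, 7.23, 7.34, 7.61, 7.75
α = 0.40; lower rank = 10 × 0.200 = 2; upper rank = 10 × 0.800 = 8.
The 2nd smallest replicate is 6.90; the 8th is 7.34.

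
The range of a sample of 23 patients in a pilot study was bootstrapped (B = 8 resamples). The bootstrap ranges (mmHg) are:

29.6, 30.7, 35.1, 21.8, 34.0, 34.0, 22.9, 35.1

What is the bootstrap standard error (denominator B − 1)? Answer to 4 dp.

Bootstrap SE is the standard deviation of the 8 replicate ranges.
Mean of replicates: (29.6 + 30.7 + 35.1 + 21.8 + 34.0 + 34.0 + 22.9 + 35.1) / 8 = 243.20000 / 8 = 30.40000
Sum of squared deviations: (−0.80000)² + (+0.30000)² + (+4.70000)² + (−8.60000)² + (+3.60000)² + (+3.60000)² + (−7.50000)² + (+4.70000)² = 201.04000
Variance = 201.04000 / 7 = 28.72000
SE* = √28.72000

SE* = 5.3591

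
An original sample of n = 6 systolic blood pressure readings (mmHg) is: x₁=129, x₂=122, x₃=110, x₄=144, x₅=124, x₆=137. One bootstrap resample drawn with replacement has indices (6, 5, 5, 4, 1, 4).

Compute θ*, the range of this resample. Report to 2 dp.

Resample values: 137, 124, 124, 144, 129, 144.
Range = 144 − 124 = 20.00

θ* = 20.00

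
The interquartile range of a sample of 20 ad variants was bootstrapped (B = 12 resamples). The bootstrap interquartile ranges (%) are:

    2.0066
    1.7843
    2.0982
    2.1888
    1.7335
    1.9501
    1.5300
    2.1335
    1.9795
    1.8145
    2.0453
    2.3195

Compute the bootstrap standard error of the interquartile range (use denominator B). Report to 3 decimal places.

SE* = 0.210

Bootstrap SE is the standard deviation of the 12 replicate interquartile ranges.
Mean of replicates: (2.0066 + 1.7843 + 2.0982 + 2.1888 + 1.7335 + 1.9501 + 1.5300 + 2.1335 + 1.9795 + 1.8145 + 2.0453 + 2.3195) / 12 = 23.58380 / 12 = 1.96532
Sum of squared deviations: (+0.04128)² + (−0.18102)² + (+0.13288)² + (+0.22348)² + (−0.23182)² + (−0.01522)² + (−0.43532)² + (+0.16818)² + (+0.01418)² + (−0.15082)² + (+0.07998)² + (+0.35418)² = 0.52862
Variance = 0.52862 / 12 = 0.04405
SE* = √0.04405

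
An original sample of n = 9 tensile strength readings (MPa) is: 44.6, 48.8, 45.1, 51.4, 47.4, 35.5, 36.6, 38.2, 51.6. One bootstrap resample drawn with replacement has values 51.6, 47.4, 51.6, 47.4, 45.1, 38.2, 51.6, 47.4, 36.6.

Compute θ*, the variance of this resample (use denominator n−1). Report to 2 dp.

Mean = 46.3222; sum of squared deviations = 249.0356
s² = 249.0356 / 8 = 31.1294

θ* = 31.13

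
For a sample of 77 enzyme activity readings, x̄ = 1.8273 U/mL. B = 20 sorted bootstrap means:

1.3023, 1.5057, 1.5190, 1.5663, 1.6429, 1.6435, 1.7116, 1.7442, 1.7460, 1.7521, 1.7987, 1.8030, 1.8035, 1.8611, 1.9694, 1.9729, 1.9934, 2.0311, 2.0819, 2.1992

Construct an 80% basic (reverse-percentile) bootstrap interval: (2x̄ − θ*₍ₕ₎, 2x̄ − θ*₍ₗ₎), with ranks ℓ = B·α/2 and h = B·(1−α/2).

(1.6235, 2.1489)

Percentile endpoints at ranks 2 and 18: θ*₍2₎ = 1.5057, θ*₍18₎ = 2.0311.
Basic interval reflects these around x̄:
  lower = 2 × 1.8273 − 2.0311 = 1.6235
  upper = 2 × 1.8273 − 1.5057 = 2.1489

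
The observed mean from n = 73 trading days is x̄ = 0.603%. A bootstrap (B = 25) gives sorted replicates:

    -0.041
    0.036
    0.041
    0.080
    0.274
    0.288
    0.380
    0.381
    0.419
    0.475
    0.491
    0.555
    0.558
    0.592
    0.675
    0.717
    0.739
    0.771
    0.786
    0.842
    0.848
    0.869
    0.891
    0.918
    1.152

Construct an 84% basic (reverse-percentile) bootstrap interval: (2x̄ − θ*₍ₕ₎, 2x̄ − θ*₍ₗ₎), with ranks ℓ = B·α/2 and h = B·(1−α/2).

Percentile endpoints at ranks 2 and 23: θ*₍2₎ = 0.036, θ*₍23₎ = 0.891.
Basic interval reflects these around x̄:
  lower = 2 × 0.603 − 0.891 = 0.315
  upper = 2 × 0.603 − 0.036 = 1.170

(0.315, 1.170)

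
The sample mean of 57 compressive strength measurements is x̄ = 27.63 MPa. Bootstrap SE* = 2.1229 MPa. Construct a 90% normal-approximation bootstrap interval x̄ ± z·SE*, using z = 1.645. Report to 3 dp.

Margin = 1.645 × 2.1229 = 3.4922
Interval: 27.63 ± 3.4922

(24.138, 31.122)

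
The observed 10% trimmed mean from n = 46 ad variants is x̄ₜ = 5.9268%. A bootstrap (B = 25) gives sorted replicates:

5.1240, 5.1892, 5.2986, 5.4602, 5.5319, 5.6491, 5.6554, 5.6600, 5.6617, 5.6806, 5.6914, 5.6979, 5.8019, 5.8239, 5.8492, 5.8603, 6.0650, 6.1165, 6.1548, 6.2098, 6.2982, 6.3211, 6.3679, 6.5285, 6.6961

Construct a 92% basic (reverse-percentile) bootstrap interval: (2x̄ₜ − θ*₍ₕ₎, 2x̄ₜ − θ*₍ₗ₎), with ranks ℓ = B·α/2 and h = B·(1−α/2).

Percentile endpoints at ranks 1 and 24: θ*₍1₎ = 5.1240, θ*₍24₎ = 6.5285.
Basic interval reflects these around x̄ₜ:
  lower = 2 × 5.9268 − 6.5285 = 5.3251
  upper = 2 × 5.9268 − 5.1240 = 6.7296

(5.3251, 6.7296)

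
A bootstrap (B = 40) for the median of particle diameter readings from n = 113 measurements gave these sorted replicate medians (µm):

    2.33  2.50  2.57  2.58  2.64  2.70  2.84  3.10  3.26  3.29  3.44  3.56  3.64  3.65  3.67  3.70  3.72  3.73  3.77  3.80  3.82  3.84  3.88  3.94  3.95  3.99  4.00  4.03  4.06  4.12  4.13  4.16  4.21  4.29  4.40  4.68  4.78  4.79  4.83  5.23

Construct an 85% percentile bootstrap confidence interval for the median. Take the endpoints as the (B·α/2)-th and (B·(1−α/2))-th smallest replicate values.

α = 0.15; lower rank = 40 × 0.075 = 3; upper rank = 40 × 0.925 = 37.
The 3rd smallest replicate is 2.57; the 37th is 4.78.

(2.57, 4.78)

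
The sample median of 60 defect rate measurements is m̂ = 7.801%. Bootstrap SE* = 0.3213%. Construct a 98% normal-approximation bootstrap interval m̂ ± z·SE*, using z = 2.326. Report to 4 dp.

(7.0537, 8.5483)

Margin = 2.326 × 0.3213 = 0.74734
Interval: 7.801 ± 0.74734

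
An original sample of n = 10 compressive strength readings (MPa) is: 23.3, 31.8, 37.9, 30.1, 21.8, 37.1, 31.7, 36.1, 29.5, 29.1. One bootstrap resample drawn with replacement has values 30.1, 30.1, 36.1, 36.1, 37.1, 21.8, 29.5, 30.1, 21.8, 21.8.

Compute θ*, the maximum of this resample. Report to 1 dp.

θ* = 37.1

Maximum = 37.1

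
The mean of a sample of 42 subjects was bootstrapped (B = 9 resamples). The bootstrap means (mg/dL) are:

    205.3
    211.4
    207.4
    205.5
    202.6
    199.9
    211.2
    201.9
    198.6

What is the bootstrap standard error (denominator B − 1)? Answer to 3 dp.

SE* = 4.578

Bootstrap SE is the standard deviation of the 9 replicate means.
Mean of replicates: (205.3 + 211.4 + 207.4 + 205.5 + 202.6 + 199.9 + 211.2 + 201.9 + 198.6) / 9 = 1843.8000 / 9 = 204.8667
Sum of squared deviations: (+0.4333)² + (+6.5333)² + (+2.5333)² + (+0.6333)² + (−2.2667)² + (−4.9667)² + (+6.3333)² + (−2.9667)² + (−6.2667)² = 167.6800
Variance = 167.6800 / 8 = 20.9600
SE* = √20.9600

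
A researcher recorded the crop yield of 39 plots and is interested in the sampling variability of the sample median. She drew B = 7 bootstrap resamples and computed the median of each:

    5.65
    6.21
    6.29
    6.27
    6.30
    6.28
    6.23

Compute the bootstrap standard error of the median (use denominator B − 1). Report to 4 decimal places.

SE* = 0.2341

Bootstrap SE is the standard deviation of the 7 replicate medians.
Mean of replicates: (5.65 + 6.21 + 6.29 + 6.27 + 6.30 + 6.28 + 6.23) / 7 = 43.23000 / 7 = 6.17571
Sum of squared deviations: (−0.52571)² + (+0.03429)² + (+0.11429)² + (+0.09429)² + (+0.12429)² + (+0.10429)² + (+0.05429)² = 0.32877
Variance = 0.32877 / 6 = 0.05480
SE* = √0.05480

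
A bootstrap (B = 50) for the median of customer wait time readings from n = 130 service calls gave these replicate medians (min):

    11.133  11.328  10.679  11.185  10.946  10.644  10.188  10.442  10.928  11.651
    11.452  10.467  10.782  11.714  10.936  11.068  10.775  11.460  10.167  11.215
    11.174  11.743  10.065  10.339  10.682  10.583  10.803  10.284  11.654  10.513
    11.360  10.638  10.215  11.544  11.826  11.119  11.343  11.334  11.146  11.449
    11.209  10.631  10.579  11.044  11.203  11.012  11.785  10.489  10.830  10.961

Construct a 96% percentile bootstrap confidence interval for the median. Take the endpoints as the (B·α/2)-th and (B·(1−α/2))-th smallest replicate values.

(10.065, 11.785)

Sorted replicates: 10.065, 10.167, 10.188, 10.215, 10.284, 10.339, 10.442, 10.467, 10.489, 10.513, 10.579, 10.583, 10.631, 10.638, 10.644, 10.679, 10.682, 10.775, 10.782, 10.803, 10.830, 10.928, 10.936, 10.946, 10.961, 11.012, 11.044, 11.068, 11.119, 11.133, 11.146, 11.174, 11.185, 11.203, 11.209, 11.215, 11.328, 11.334, 11.343, 11.360, 11.449, 11.452, 11.460, 11.544, 11.651, 11.654, 11.714, 11.743, 11.785, 11.826
α = 0.04; lower rank = 50 × 0.020 = 1; upper rank = 50 × 0.980 = 49.
The 1st smallest replicate is 10.065; the 49th is 11.785.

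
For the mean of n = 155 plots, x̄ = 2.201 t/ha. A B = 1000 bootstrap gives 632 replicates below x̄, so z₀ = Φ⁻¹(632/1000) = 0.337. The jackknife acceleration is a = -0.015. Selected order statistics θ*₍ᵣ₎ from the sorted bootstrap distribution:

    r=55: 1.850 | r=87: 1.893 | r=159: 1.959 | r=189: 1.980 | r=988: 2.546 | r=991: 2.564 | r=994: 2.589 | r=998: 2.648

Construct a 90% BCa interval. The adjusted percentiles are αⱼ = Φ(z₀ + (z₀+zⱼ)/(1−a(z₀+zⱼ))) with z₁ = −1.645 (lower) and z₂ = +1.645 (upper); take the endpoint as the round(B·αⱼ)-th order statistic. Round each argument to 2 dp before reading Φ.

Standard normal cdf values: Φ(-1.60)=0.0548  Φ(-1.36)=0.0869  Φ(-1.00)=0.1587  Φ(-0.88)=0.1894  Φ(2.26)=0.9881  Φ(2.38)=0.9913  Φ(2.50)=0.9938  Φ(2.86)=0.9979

Lower: z₀ + z₁ = 0.337 + (-1.645) = -1.308; 1 − a(z₀+z₁) = 1 − (-0.015)(-1.308) = 0.9804; argument = 0.337 + (-1.308)/0.9804 = -0.9972 → -1.00.
α₁ = Φ(-1.00) = 0.1587; rank = round(1000 × 0.1587) = 159; θ*₍159₎ = 1.959.
Upper: z₀ + z₂ = 1.982; 1 − a(z₀+z₂) = 1.0297; argument = 2.2618 → 2.26; α₂ = 0.9881; rank = 988; θ*₍988₎ = 2.546.

(1.959, 2.546)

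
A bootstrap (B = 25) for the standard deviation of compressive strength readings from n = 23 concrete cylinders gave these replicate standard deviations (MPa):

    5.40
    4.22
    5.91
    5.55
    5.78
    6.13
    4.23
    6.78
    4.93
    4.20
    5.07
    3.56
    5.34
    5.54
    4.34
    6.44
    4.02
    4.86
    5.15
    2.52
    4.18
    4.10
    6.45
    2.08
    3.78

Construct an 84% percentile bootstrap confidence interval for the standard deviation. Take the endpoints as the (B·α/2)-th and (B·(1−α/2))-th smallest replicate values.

Sorted replicates: 2.08, 2.52, 3.56, 3.78, 4.02, 4.10, 4.18, 4.20, 4.22, 4.23, 4.34, 4.86, 4.93, 5.07, 5.15, 5.34, 5.40, 5.54, 5.55, 5.78, 5.91, 6.13, 6.44, 6.45, 6.78
α = 0.16; lower rank = 25 × 0.080 = 2; upper rank = 25 × 0.920 = 23.
The 2nd smallest replicate is 2.52; the 23rd is 6.44.

(2.52, 6.44)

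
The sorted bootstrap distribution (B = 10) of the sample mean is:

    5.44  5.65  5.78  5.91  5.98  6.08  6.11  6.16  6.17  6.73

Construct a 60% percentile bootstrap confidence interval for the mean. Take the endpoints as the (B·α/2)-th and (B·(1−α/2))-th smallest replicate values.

(5.65, 6.16)

α = 0.40; lower rank = 10 × 0.200 = 2; upper rank = 10 × 0.800 = 8.
The 2nd smallest replicate is 5.65; the 8th is 6.16.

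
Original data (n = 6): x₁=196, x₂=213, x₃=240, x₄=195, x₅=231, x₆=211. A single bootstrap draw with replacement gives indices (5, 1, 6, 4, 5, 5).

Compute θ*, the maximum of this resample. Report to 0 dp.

Resample values: 231, 196, 211, 195, 231, 231.
Maximum = 231

θ* = 231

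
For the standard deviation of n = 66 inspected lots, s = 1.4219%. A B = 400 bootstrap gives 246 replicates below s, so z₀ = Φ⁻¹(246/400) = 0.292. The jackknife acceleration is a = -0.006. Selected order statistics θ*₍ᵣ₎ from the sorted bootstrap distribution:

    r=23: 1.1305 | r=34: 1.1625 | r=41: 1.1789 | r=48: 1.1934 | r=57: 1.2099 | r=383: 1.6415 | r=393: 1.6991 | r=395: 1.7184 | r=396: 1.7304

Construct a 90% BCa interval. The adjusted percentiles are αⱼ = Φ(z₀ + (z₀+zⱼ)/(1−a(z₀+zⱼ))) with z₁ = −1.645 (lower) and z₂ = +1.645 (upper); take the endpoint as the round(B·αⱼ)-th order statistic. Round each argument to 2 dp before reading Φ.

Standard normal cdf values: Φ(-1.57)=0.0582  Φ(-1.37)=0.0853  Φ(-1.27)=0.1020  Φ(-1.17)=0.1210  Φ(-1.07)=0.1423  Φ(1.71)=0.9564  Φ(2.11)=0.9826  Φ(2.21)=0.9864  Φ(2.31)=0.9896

Lower: z₀ + z₁ = 0.292 + (-1.645) = -1.353; 1 − a(z₀+z₁) = 1 − (-0.006)(-1.353) = 0.9919; argument = 0.292 + (-1.353)/0.9919 = -1.0721 → -1.07.
α₁ = Φ(-1.07) = 0.1423; rank = round(400 × 0.1423) = 57; θ*₍57₎ = 1.2099.
Upper: z₀ + z₂ = 1.937; 1 − a(z₀+z₂) = 1.0116; argument = 2.2067 → 2.21; α₂ = 0.9864; rank = 395; θ*₍395₎ = 1.7184.

(1.2099, 1.7184)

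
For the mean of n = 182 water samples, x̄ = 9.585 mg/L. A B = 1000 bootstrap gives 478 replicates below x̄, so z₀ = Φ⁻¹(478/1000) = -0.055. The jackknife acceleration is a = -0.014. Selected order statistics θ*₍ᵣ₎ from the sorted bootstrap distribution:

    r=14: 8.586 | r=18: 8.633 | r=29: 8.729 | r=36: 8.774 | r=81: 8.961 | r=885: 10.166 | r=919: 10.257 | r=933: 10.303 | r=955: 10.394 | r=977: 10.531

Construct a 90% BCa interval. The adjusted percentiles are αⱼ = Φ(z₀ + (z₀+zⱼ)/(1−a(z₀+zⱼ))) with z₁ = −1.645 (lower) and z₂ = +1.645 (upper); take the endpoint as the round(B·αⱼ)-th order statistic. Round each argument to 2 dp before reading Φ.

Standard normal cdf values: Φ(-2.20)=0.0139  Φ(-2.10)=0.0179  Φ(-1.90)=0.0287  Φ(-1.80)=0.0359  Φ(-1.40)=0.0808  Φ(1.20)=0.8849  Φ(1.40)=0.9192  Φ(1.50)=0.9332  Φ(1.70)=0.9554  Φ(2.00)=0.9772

(8.774, 10.303)

Lower: z₀ + z₁ = -0.055 + (-1.645) = -1.700; 1 − a(z₀+z₁) = 1 − (-0.014)(-1.700) = 0.9762; argument = -0.055 + (-1.700)/0.9762 = -1.7964 → -1.80.
α₁ = Φ(-1.80) = 0.0359; rank = round(1000 × 0.0359) = 36; θ*₍36₎ = 8.774.
Upper: z₀ + z₂ = 1.590; 1 − a(z₀+z₂) = 1.0223; argument = 1.5004 → 1.50; α₂ = 0.9332; rank = 933; θ*₍933₎ = 10.303.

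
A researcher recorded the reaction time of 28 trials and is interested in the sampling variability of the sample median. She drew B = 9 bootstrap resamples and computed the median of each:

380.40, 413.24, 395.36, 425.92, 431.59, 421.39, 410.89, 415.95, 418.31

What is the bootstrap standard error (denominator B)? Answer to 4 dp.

SE* = 14.8941

Bootstrap SE is the standard deviation of the 9 replicate medians.
Mean of replicates: (380.40 + 413.24 + 395.36 + 425.92 + 431.59 + 421.39 + 410.89 + 415.95 + 418.31) / 9 = 3713.05000 / 9 = 412.56111
Sum of squared deviations: (−32.16111)² + (+0.67889)² + (−17.20111)² + (+13.35889)² + (+19.02889)² + (+8.82889)² + (−1.67111)² + (+3.38889)² + (+5.74889)² = 1996.51089
Variance = 1996.51089 / 9 = 221.83454
SE* = √221.83454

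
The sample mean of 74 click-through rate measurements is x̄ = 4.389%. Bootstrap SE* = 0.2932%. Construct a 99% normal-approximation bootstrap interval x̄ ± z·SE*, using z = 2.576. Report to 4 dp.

(3.6337, 5.1443)

Margin = 2.576 × 0.2932 = 0.75528
Interval: 4.389 ± 0.75528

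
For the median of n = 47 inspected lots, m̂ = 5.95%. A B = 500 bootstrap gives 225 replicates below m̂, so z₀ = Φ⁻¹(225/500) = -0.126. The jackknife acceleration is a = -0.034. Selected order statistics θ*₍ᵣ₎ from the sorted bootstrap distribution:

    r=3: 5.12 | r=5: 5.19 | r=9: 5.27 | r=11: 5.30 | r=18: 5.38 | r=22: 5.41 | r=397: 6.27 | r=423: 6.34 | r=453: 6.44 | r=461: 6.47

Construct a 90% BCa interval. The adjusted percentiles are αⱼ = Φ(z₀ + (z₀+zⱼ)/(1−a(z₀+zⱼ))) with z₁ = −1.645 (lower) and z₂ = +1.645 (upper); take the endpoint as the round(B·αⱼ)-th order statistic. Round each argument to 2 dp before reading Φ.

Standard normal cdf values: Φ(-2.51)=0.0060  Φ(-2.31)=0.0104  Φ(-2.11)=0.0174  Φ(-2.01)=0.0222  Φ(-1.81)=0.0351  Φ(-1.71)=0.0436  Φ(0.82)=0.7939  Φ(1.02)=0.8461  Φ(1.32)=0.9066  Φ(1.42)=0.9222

(5.30, 6.44)

Lower: z₀ + z₁ = -0.126 + (-1.645) = -1.771; 1 − a(z₀+z₁) = 1 − (-0.034)(-1.771) = 0.9398; argument = -0.126 + (-1.771)/0.9398 = -2.0105 → -2.01.
α₁ = Φ(-2.01) = 0.0222; rank = round(500 × 0.0222) = 11; θ*₍11₎ = 5.30.
Upper: z₀ + z₂ = 1.519; 1 − a(z₀+z₂) = 1.0516; argument = 1.3184 → 1.32; α₂ = 0.9066; rank = 453; θ*₍453₎ = 6.44.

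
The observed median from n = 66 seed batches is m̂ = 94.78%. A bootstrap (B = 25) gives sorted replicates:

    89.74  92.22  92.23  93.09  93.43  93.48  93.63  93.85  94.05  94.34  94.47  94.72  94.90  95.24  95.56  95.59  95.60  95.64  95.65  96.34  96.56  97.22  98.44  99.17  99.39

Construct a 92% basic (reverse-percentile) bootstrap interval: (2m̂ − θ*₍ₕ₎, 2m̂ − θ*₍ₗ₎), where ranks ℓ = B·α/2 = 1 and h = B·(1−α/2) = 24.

Percentile endpoints at ranks 1 and 24: θ*₍1₎ = 89.74, θ*₍24₎ = 99.17.
Basic interval reflects these around m̂:
  lower = 2 × 94.78 − 99.17 = 90.39
  upper = 2 × 94.78 − 89.74 = 99.82

(90.39, 99.82)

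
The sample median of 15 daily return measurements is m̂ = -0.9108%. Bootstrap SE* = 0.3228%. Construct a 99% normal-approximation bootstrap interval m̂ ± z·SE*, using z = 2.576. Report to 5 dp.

(-1.74233, -0.07927)

Margin = 2.576 × 0.3228 = 0.831533
Interval: -0.9108 ± 0.831533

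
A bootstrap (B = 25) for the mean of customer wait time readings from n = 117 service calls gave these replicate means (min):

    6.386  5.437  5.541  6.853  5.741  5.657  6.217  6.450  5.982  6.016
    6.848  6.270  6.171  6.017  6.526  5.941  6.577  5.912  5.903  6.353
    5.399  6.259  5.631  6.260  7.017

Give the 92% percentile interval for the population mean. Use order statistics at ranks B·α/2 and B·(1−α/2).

Sorted replicates: 5.399, 5.437, 5.541, 5.631, 5.657, 5.741, 5.903, 5.912, 5.941, 5.982, 6.016, 6.017, 6.171, 6.217, 6.259, 6.260, 6.270, 6.353, 6.386, 6.450, 6.526, 6.577, 6.848, 6.853, 7.017
α = 0.08; lower rank = 25 × 0.040 = 1; upper rank = 25 × 0.960 = 24.
The 1st smallest replicate is 5.399; the 24th is 6.853.

(5.399, 6.853)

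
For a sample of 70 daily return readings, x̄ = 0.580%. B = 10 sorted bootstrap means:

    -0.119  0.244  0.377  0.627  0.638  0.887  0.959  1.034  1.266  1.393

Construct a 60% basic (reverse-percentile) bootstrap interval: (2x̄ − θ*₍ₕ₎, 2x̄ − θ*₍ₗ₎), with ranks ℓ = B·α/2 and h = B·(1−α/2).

Percentile endpoints at ranks 2 and 8: θ*₍2₎ = 0.244, θ*₍8₎ = 1.034.
Basic interval reflects these around x̄:
  lower = 2 × 0.580 − 1.034 = 0.126
  upper = 2 × 0.580 − 0.244 = 0.916

(0.126, 0.916)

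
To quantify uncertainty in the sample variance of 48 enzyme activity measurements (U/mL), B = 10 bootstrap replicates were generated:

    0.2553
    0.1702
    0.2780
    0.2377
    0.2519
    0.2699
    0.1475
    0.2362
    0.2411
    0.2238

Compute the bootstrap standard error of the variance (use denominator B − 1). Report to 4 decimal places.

SE* = 0.0417

Bootstrap SE is the standard deviation of the 10 replicate variances.
Mean of replicates: (0.2553 + 0.1702 + 0.2780 + 0.2377 + 0.2519 + 0.2699 + 0.1475 + 0.2362 + 0.2411 + 0.2238) / 10 = 2.31160 / 10 = 0.23116
Sum of squared deviations: (+0.02414)² + (−0.06096)² + (+0.04684)² + (+0.00654)² + (+0.02074)² + (+0.03874)² + (−0.08366)² + (+0.00504)² + (+0.00994)² + (−0.00736)² = 0.01564
Variance = 0.01564 / 9 = 0.00174
SE* = √0.00174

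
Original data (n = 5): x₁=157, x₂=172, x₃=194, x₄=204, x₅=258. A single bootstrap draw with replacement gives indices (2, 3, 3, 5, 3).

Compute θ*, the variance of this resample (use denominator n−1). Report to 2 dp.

Resample values: 172, 194, 194, 258, 194.
Mean = 202.4000; sum of squared deviations = 4227.2000
s² = 4227.2000 / 4 = 1056.8000

θ* = 1056.80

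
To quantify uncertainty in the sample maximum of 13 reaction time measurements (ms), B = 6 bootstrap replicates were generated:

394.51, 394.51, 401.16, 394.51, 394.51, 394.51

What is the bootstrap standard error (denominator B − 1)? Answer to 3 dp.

Bootstrap SE is the standard deviation of the 6 replicate maximums.
Mean of replicates: (394.51 + 394.51 + 401.16 + 394.51 + 394.51 + 394.51) / 6 = 2373.7100 / 6 = 395.6183
Sum of squared deviations: (−1.1083)² + (−1.1083)² + (+5.5417)² + (−1.1083)² + (−1.1083)² + (−1.1083)² = 36.8521
Variance = 36.8521 / 5 = 7.3704
SE* = √7.3704

SE* = 2.715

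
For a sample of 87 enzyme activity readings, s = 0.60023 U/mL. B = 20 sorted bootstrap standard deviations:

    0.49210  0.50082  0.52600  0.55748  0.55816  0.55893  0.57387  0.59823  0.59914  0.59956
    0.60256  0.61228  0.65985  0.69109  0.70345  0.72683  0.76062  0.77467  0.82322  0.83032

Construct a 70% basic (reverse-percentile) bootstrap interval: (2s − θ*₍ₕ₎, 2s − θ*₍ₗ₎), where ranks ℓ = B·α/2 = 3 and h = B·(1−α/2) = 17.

Percentile endpoints at ranks 3 and 17: θ*₍3₎ = 0.52600, θ*₍17₎ = 0.76062.
Basic interval reflects these around s:
  lower = 2 × 0.60023 − 0.76062 = 0.43984
  upper = 2 × 0.60023 − 0.52600 = 0.67446

(0.43984, 0.67446)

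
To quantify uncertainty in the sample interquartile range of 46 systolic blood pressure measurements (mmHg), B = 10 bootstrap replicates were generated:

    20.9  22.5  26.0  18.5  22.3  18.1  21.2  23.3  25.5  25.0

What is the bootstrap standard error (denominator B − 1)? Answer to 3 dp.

Bootstrap SE is the standard deviation of the 10 replicate interquartile ranges.
Mean of replicates: (20.9 + 22.5 + 26.0 + 18.5 + 22.3 + 18.1 + 21.2 + 23.3 + 25.5 + 25.0) / 10 = 223.3000 / 10 = 22.3300
Sum of squared deviations: (−1.4300)² + (+0.1700)² + (+3.6700)² + (−3.8300)² + (−0.0300)² + (−4.2300)² + (−1.1300)² + (+0.9700)² + (+3.1700)² + (+2.6700)² = 67.5010
Variance = 67.5010 / 9 = 7.5001
SE* = √7.5001

SE* = 2.739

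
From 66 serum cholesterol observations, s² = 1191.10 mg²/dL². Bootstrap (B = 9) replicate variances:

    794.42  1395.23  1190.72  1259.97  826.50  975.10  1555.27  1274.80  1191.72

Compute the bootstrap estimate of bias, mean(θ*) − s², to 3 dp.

mean(θ*) = (794.42 + 1395.23 + 1190.72 + 1259.97 + 826.50 + 975.10 + 1555.27 + 1274.80 + 1191.72) / 9 = 1162.6367
bias = 1162.6367 − 1191.10

bias = −28.463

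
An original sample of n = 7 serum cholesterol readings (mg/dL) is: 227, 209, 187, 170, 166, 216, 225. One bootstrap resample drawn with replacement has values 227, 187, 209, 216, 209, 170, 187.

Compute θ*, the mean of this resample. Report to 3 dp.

Mean = (227 + 187 + 209 + 216 + 209 + 170 + 187) / 7 = 1405.0 / 7 = 200.714

θ* = 200.714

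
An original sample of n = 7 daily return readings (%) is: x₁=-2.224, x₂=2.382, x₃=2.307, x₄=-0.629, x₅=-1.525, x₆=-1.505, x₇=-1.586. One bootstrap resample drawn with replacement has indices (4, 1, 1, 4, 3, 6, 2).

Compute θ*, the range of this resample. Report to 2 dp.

θ* = 4.61

Resample values: -0.629, -2.224, -2.224, -0.629, 2.307, -1.505, 2.382.
Range = 2.382 − -2.224 = 4.61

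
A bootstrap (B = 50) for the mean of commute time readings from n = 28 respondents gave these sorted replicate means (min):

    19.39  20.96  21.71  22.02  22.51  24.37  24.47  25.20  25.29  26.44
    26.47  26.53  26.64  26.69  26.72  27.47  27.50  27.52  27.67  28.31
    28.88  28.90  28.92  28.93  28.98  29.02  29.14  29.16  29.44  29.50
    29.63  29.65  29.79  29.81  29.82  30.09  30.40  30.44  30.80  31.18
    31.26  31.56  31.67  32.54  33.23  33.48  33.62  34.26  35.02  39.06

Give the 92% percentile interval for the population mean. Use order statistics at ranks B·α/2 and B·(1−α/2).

(20.96, 34.26)

α = 0.08; lower rank = 50 × 0.040 = 2; upper rank = 50 × 0.960 = 48.
The 2nd smallest replicate is 20.96; the 48th is 34.26.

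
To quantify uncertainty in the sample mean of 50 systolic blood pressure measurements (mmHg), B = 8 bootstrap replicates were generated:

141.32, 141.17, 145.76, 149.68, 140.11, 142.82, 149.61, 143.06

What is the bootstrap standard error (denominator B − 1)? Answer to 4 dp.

Bootstrap SE is the standard deviation of the 8 replicate means.
Mean of replicates: (141.32 + 141.17 + 145.76 + 149.68 + 140.11 + 142.82 + 149.61 + 143.06) / 8 = 1153.53000 / 8 = 144.19125
Sum of squared deviations: (−2.87125)² + (−3.02125)² + (+1.56875)² + (+5.48875)² + (−4.08125)² + (−1.37125)² + (+5.41875)² + (−1.13125)² = 99.13889
Variance = 99.13889 / 7 = 14.16270
SE* = √14.16270

SE* = 3.7633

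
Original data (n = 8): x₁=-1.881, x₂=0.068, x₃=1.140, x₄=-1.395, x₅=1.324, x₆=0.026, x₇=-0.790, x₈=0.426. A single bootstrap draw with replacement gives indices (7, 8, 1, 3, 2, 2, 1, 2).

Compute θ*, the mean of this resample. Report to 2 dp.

θ* = -0.35

Resample values: -0.790, 0.426, -1.881, 1.140, 0.068, 0.068, -1.881, 0.068.
Mean = ((-0.790) + 0.426 + (-1.881) + 1.140 + 0.068 + 0.068 + (-1.881) + 0.068) / 8 = -2.7820 / 8 = -0.35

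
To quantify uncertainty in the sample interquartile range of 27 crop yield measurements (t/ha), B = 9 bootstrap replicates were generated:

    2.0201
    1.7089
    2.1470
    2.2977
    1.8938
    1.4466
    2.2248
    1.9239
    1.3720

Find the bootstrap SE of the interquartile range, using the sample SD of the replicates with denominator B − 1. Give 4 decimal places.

SE* = 0.3279

Bootstrap SE is the standard deviation of the 9 replicate interquartile ranges.
Mean of replicates: (2.0201 + 1.7089 + 2.1470 + 2.2977 + 1.8938 + 1.4466 + 2.2248 + 1.9239 + 1.3720) / 9 = 17.03480 / 9 = 1.89276
Sum of squared deviations: (+0.12734)² + (−0.18386)² + (+0.25424)² + (+0.40494)² + (+0.00104)² + (−0.44616)² + (+0.33204)² + (+0.03114)² + (−0.52076)² = 0.86011
Variance = 0.86011 / 8 = 0.10751
SE* = √0.10751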